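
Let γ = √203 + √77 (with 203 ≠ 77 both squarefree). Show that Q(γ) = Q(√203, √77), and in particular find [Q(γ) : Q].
[Q(γ) : Q] = 4 (equivalently, Q(γ) = Q(√203, √77))

Obviously Q(γ) ⊆ Q(√203, √77), and [Q(√203, √77):Q] = 4 (since 203, 77 are distinct squarefree integers > 1 with 15631 not a perfect square). To show equality we compute the minimal polynomial of γ. From γ = √203 + √77: γ^2 = 203 + 2√(15631) + 77 = 280 + 2√(15631), so γ^2 - 280 = 2√(15631); squaring, (γ^2 - 280)^2 = 4·15631, i.e. γ^4 - 560γ^2 + 78400 - 62524 = 0, i.e. γ^4 - 560γ^2 + 15876 = 0. So γ is a root of x^4 - 560x^2 + 15876. This polynomial is irreducible over Q: it has no rational root (each ±√203 ± √77 is irrational), and any factorization into two quadratics over Q would force √(15631) ∈ Q (pairing opposite roots) or √203, √77 ∈ Q (other pairings), all impossible. Hence [Q(γ):Q] = 4 = [Q(√203, √77):Q], so Q(γ) = Q(√203, √77).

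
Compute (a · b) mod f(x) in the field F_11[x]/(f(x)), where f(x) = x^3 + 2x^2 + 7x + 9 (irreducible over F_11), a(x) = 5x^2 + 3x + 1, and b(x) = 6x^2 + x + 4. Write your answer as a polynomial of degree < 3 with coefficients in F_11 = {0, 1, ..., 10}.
a · b ≡ 3x^2 + 2x + 7 (mod f(x))

Multiply in F_11[x]: a(x)·b(x) = (5x^2 + 3x + 1)·(6x^2 + x + 4) = 8x^4 + x^3 + 7x^2 + 2x + 4. This has degree ≥ 3, so divide by f(x) over F_11: 8x^4 + x^3 + 7x^2 + 2x + 4 = (8x + 7)·(x^3 + 2x^2 + 7x + 9) + (3x^2 + 2x + 7). Hence a·b ≡ 3x^2 + 2x + 7 (mod f). (F_11[x]/(f) is a field with 11^3 = 1331 elements since f is irreducible of degree 3.)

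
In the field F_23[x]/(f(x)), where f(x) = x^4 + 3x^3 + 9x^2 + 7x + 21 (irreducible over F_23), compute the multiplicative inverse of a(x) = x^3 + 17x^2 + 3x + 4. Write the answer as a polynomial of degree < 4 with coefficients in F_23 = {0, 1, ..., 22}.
a(x)^(-1) ≡ 12x^3 + 19x^2 + 21x + 1 (mod f(x))

Since f is irreducible over F_23, F_23[x]/(f) is a field and a(x) ≠ 0 has an inverse. Apply the extended Euclidean algorithm to f(x) and a(x) in F_23[x]: f(x) = (x + 9)·a(x) + (14x^2 + 22x + 8);  a(x) = (5x + 18)·(14x^2 + 22x + 8) + (4x + 21);  (14x^2 + 22x + 8) = (15x + 13)·(4x + 21) + (11). The last nonzero remainder is the constant 11 = gcd(f, a) in F_23. Back-substituting through the division chain expresses 11 = s(x)·a(x) + t(x)·f(x) with s(x) ≡ 17x^3 + 2x^2 + x + 11 (mod f), so (17x^3 + 2x^2 + x + 11)·a(x) ≡ 11 (mod f). Multiplying by 11^(-1) ≡ 21 in F_23 gives a(x)^(-1) ≡ 21·(17x^3 + 2x^2 + x + 11) ≡ 12x^3 + 19x^2 + 21x + 1 (mod f). Check: (x^3 + 17x^2 + 3x + 4)·(12x^3 + 19x^2 + 21x + 1) = 12x^6 + 16x^5 + 12x^4 + 3x^3 + 18x^2 + 18x + 4 ≡ 1 (mod x^4 + 3x^3 + 9x^2 + 7x + 21).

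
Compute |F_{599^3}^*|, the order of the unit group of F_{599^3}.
|F_{599^3}^*| = 214921798

F_{599^3} has 599^3 = 214921799 elements; its multiplicative group consists of all nonzero elements, so |F_{599^3}^*| = 214921799 - 1 = 214921798. (It is cyclic since any finite subgroup of the multiplicative group of a field is cyclic.)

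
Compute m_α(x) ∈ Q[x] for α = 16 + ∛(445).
m_α(x) = x^3 - 48x^2 + 768x - 4541

Set β = α - 16 = ∛(445), so β^3 = 445. Then (α - 16)^3 - 445 = 0, i.e. α is a root of g(x) = (x - 16)^3 - 445 = x^3 - 48x^2 + 768x - 4541. Since g(x) = h(x - 16) where h(x) = x^3 - 445, and h is irreducible over Q (because 445 is not a perfect cube, so h has no rational root, and a monic cubic with no rational root is irreducible), g is also irreducible (irreducibility is preserved under the substitution x → x - 16). Hence m_α(x) = x^3 - 48x^2 + 768x - 4541.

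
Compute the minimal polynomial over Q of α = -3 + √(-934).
m_α(x) = x^2 + 6x + 943

From α + 3 = √(-934), squaring gives (α + 3)^2 = -934, i.e. α^2 + 6α + 9 = -934, so α^2 + 6α + 943 = 0. The discriminant of x^2 + 6x + 943 is (6)^2 - 4·(943) = 36 - 3772 = -3736, and 4·(-934) is not a perfect square in Q since -934 is squarefree and ≠ 1. Hence x^2 + 6x + 943 is irreducible over Q and is the minimal polynomial of α.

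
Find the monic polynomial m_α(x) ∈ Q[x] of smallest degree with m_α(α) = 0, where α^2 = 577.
m_α(x) = x^2 - 577

α satisfies α^2 - 577 = 0, so x^2 - 577 annihilates α. Since d = 577 is squarefree and ≠ 1, it is not a perfect square in Q, so x^2 - 577 has no rational root and is therefore irreducible over Q (a degree-2 polynomial over a field is irreducible iff it has no root). Hence m_α(x) = x^2 - 577.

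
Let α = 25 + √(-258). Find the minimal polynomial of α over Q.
m_α(x) = x^2 - 50x + 883

From α - 25 = √(-258), squaring gives (α - 25)^2 = -258, i.e. α^2 - 50α + 625 = -258, so α^2 - 50α + 883 = 0. The discriminant of x^2 - 50x + 883 is (-50)^2 - 4·(883) = 2500 - 3532 = -1032, and 4·(-258) is not a perfect square in Q since -258 is squarefree and ≠ 1. Hence x^2 - 50x + 883 is irreducible over Q and is the minimal polynomial of α.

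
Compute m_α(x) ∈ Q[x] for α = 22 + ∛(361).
m_α(x) = x^3 - 66x^2 + 1452x - 11009

Set β = α - 22 = ∛(361), so β^3 = 361. Then (α - 22)^3 - 361 = 0, i.e. α is a root of g(x) = (x - 22)^3 - 361 = x^3 - 66x^2 + 1452x - 11009. Since g(x) = h(x - 22) where h(x) = x^3 - 361, and h is irreducible over Q (because 361 is not a perfect cube, so h has no rational root, and a monic cubic with no rational root is irreducible), g is also irreducible (irreducibility is preserved under the substitution x → x - 22). Hence m_α(x) = x^3 - 66x^2 + 1452x - 11009.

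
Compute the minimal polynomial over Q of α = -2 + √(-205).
m_α(x) = x^2 + 4x + 209

From α + 2 = √(-205), squaring gives (α + 2)^2 = -205, i.e. α^2 + 4α + 4 = -205, so α^2 + 4α + 209 = 0. The discriminant of x^2 + 4x + 209 is (4)^2 - 4·(209) = 16 - 836 = -820, and 4·(-205) is not a perfect square in Q since -205 is squarefree and ≠ 1. Hence x^2 + 4x + 209 is irreducible over Q and is the minimal polynomial of α.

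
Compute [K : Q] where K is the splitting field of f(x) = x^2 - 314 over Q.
[K : Q] = 2

f(x) = x^2 - 314 factors as (x - √314)(x + √314). The splitting field is K = Q(√314). Since 314 is squarefree and > 1, it is not a perfect square, so x^2 - 314 is irreducible over Q and [Q(√314) : Q] = 2. Hence [K : Q] = 2.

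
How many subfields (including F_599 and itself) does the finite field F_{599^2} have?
F_{599^2} has 2 subfields

The subfields of F_{p^n} are exactly the fields F_{p^d} for d | n (each is the fixed field of the unique index-d subgroup of Gal(F_{p^n}/F_p) ≅ Z/nZ). The divisors of n = 2 are {1, 2}, giving 2 subfields: F_{599^1}, F_{599^2}.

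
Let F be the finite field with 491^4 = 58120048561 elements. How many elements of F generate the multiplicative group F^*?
There are φ(58120048560) = 12857671680 primitive elements

F_q^* is cyclic of order q - 1 = 58120048560. A cyclic group of order m has exactly φ(m) generators. Here m = 58120048560 = 2^4 · 3 · 5 · 7^2 · 41 · 149 · 809, so the number of primitive elements is φ(58120048560) = 12857671680.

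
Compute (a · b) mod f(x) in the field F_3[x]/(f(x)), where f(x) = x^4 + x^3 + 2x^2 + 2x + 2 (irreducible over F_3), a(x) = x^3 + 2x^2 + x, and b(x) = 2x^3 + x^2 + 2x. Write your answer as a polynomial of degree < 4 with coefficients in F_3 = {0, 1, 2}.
a · b ≡ 2x^3 + 2x + 2 (mod f(x))

Multiply in F_3[x]: a(x)·b(x) = (x^3 + 2x^2 + x)·(2x^3 + x^2 + 2x) = 2x^6 + 2x^5 + 2x^3 + 2x^2. This has degree ≥ 4, so divide by f(x) over F_3: 2x^6 + 2x^5 + 2x^3 + 2x^2 = (2x^2 + 2)·(x^4 + x^3 + 2x^2 + 2x + 2) + (2x^3 + 2x + 2). Hence a·b ≡ 2x^3 + 2x + 2 (mod f). (F_3[x]/(f) is a field with 3^4 = 81 elements since f is irreducible of degree 4.)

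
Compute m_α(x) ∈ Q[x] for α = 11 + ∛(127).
m_α(x) = x^3 - 33x^2 + 363x - 1458

Set β = α - 11 = ∛(127), so β^3 = 127. Then (α - 11)^3 - 127 = 0, i.e. α is a root of g(x) = (x - 11)^3 - 127 = x^3 - 33x^2 + 363x - 1458. Since g(x) = h(x - 11) where h(x) = x^3 - 127, and h is irreducible over Q (because 127 is not a perfect cube, so h has no rational root, and a monic cubic with no rational root is irreducible), g is also irreducible (irreducibility is preserved under the substitution x → x - 11). Hence m_α(x) = x^3 - 33x^2 + 363x - 1458.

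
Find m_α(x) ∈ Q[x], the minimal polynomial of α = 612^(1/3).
m_α(x) = x^3 - 612

α satisfies α^3 = 612, so x^3 - 612 annihilates α. By the rational root test, a rational root p/q (in lowest terms) of x^3 - 612 would satisfy p^3 = 612 q^3, forcing q = 1 and p^3 = 612; but 612 is not a perfect cube, contradiction. A monic cubic over Q with no rational root is irreducible (any nontrivial factorization would include a linear factor). Hence x^3 - 612 is the minimal polynomial of α, and in particular [Q(α):Q] = 3.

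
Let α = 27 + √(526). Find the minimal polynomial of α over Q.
m_α(x) = x^2 - 54x + 203

From α - 27 = √(526), squaring gives (α - 27)^2 = 526, i.e. α^2 - 54α + 729 = 526, so α^2 - 54α + 203 = 0. The discriminant of x^2 - 54x + 203 is (-54)^2 - 4·(203) = 2916 - 812 = 2104, and 4·(526) is not a perfect square in Q since 526 is squarefree and ≠ 1. Hence x^2 - 54x + 203 is irreducible over Q and is the minimal polynomial of α.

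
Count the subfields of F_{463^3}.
F_{463^3} has 2 subfields

The subfields of F_{p^n} are exactly the fields F_{p^d} for d | n (each is the fixed field of the unique index-d subgroup of Gal(F_{p^n}/F_p) ≅ Z/nZ). The divisors of n = 3 are {1, 3}, giving 2 subfields: F_{463^1}, F_{463^3}.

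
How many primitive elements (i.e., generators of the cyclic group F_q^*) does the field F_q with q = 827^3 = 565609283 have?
There are φ(565609282) = 238295088 primitive elements

F_q^* is cyclic of order q - 1 = 565609282. A cyclic group of order m has exactly φ(m) generators. Here m = 565609282 = 2 · 7 · 59 · 684757, so the number of primitive elements is φ(565609282) = 238295088.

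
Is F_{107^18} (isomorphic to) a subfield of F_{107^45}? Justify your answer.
No: F_{107^18} is not a subfield of F_{107^45}

F_{p^m} embeds in F_{p^n} iff m | n. Here 18 ∤ 45 (since 45 = 2·18 + 9 with remainder 9 ≠ 0), so F_{107^18} is not a subfield of F_{107^45}. Equivalently: if it were, the tower law would give 18 = [F_{107^18}:F_107] dividing [F_{107^45}:F_107] = 45, contradiction.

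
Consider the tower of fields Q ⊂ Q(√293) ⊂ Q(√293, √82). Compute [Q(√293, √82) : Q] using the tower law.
[Q(√293, √82) : Q] = 4

[Q(√293):Q] = 2 (min poly x^2 - 293, irreducible since 293 is squarefree > 1). For the top step, suppose √82 ∈ Q(√293), say √82 = c + d√293 with c, d ∈ Q. Squaring: 82 = c^2 + 293d^2 + 2cd√293. Since √293 ∉ Q this forces 2cd = 0. If d = 0 then √82 = c ∈ Q, contradicting 82 squarefree > 1. If c = 0 then 82 = 293d^2, so 293·82 = (293d)^2 is a perfect square in Q — but 293·82 = 24026 is not a perfect square (since 293 and 82 are distinct squarefree integers). Contradiction. Hence √82 ∉ Q(√293), so x^2 - 82 stays irreducible over Q(√293) and [Q(√293, √82) : Q(√293)] = 2. By the tower law, [Q(√293, √82) : Q] = 2 · 2 = 4.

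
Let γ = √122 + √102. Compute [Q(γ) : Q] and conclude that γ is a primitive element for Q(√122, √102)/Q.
[Q(γ) : Q] = 4 (equivalently, Q(γ) = Q(√122, √102))

Obviously Q(γ) ⊆ Q(√122, √102), and [Q(√122, √102):Q] = 4 (since 122, 102 are distinct squarefree integers > 1 with 12444 not a perfect square). To show equality we compute the minimal polynomial of γ. From γ = √122 + √102: γ^2 = 122 + 2√(12444) + 102 = 224 + 2√(12444), so γ^2 - 224 = 2√(12444); squaring, (γ^2 - 224)^2 = 4·12444, i.e. γ^4 - 448γ^2 + 50176 - 49776 = 0, i.e. γ^4 - 448γ^2 + 400 = 0. So γ is a root of x^4 - 448x^2 + 400. This polynomial is irreducible over Q: it has no rational root (each ±√122 ± √102 is irrational), and any factorization into two quadratics over Q would force √(12444) ∈ Q (pairing opposite roots) or √122, √102 ∈ Q (other pairings), all impossible. Hence [Q(γ):Q] = 4 = [Q(√122, √102):Q], so Q(γ) = Q(√122, √102).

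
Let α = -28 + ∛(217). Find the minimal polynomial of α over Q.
m_α(x) = x^3 + 84x^2 + 2352x + 21735

Set β = α + 28 = ∛(217), so β^3 = 217. Then (α + 28)^3 - 217 = 0, i.e. α is a root of g(x) = (x + 28)^3 - 217 = x^3 + 84x^2 + 2352x + 21735. Since g(x) = h(x + 28) where h(x) = x^3 - 217, and h is irreducible over Q (because 217 is not a perfect cube, so h has no rational root, and a monic cubic with no rational root is irreducible), g is also irreducible (irreducibility is preserved under the substitution x → x + 28). Hence m_α(x) = x^3 + 84x^2 + 2352x + 21735.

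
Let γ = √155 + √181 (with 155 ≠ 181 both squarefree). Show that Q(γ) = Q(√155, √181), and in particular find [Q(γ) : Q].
[Q(γ) : Q] = 4 (equivalently, Q(γ) = Q(√155, √181))

Obviously Q(γ) ⊆ Q(√155, √181), and [Q(√155, √181):Q] = 4 (since 155, 181 are distinct squarefree integers > 1 with 28055 not a perfect square). To show equality we compute the minimal polynomial of γ. From γ = √155 + √181: γ^2 = 155 + 2√(28055) + 181 = 336 + 2√(28055), so γ^2 - 336 = 2√(28055); squaring, (γ^2 - 336)^2 = 4·28055, i.e. γ^4 - 672γ^2 + 112896 - 112220 = 0, i.e. γ^4 - 672γ^2 + 676 = 0. So γ is a root of x^4 - 672x^2 + 676. This polynomial is irreducible over Q: it has no rational root (each ±√155 ± √181 is irrational), and any factorization into two quadratics over Q would force √(28055) ∈ Q (pairing opposite roots) or √155, √181 ∈ Q (other pairings), all impossible. Hence [Q(γ):Q] = 4 = [Q(√155, √181):Q], so Q(γ) = Q(√155, √181).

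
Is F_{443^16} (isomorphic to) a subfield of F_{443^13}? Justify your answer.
No: F_{443^16} is not a subfield of F_{443^13}

F_{p^m} embeds in F_{p^n} iff m | n. Here 16 ∤ 13 (since 13 = 0·16 + 13 with remainder 13 ≠ 0), so F_{443^16} is not a subfield of F_{443^13}. Equivalently: if it were, the tower law would give 16 = [F_{443^16}:F_443] dividing [F_{443^13}:F_443] = 13, contradiction.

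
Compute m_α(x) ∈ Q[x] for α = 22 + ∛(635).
m_α(x) = x^3 - 66x^2 + 1452x - 11283

Set β = α - 22 = ∛(635), so β^3 = 635. Then (α - 22)^3 - 635 = 0, i.e. α is a root of g(x) = (x - 22)^3 - 635 = x^3 - 66x^2 + 1452x - 11283. Since g(x) = h(x - 22) where h(x) = x^3 - 635, and h is irreducible over Q (because 635 is not a perfect cube, so h has no rational root, and a monic cubic with no rational root is irreducible), g is also irreducible (irreducibility is preserved under the substitution x → x - 22). Hence m_α(x) = x^3 - 66x^2 + 1452x - 11283.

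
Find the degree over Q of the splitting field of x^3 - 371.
[K : Q] = 6

The roots of x^3 - 371 are ∛371, ω∛371, ω^2∛371 where ω = e^(2πi/3) is a primitive cube root of unity, so K = Q(∛371, ω). Now [Q(∛371):Q] = 3 (since 371 is not a perfect cube, x^3 - 371 is irreducible) and [Q(ω):Q] = 2. Both 2 and 3 divide [K:Q], and [K:Q] ≤ 3·2 = 6, so [K:Q] = 6. (Equivalently: Q(∛371) ⊂ R but ω ∉ R, so [K : Q(∛371)] = 2.)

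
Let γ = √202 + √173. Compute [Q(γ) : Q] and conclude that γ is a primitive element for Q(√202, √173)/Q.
[Q(γ) : Q] = 4 (equivalently, Q(γ) = Q(√202, √173))

Obviously Q(γ) ⊆ Q(√202, √173), and [Q(√202, √173):Q] = 4 (since 202, 173 are distinct squarefree integers > 1 with 34946 not a perfect square). To show equality we compute the minimal polynomial of γ. From γ = √202 + √173: γ^2 = 202 + 2√(34946) + 173 = 375 + 2√(34946), so γ^2 - 375 = 2√(34946); squaring, (γ^2 - 375)^2 = 4·34946, i.e. γ^4 - 750γ^2 + 140625 - 139784 = 0, i.e. γ^4 - 750γ^2 + 841 = 0. So γ is a root of x^4 - 750x^2 + 841. This polynomial is irreducible over Q: it has no rational root (each ±√202 ± √173 is irrational), and any factorization into two quadratics over Q would force √(34946) ∈ Q (pairing opposite roots) or √202, √173 ∈ Q (other pairings), all impossible. Hence [Q(γ):Q] = 4 = [Q(√202, √173):Q], so Q(γ) = Q(√202, √173).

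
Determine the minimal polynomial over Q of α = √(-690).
m_α(x) = x^2 + 690

α satisfies α^2 + 690 = 0, so x^2 + 690 annihilates α. Since d = -690 is squarefree and ≠ 1, it is not a perfect square in Q, so x^2 + 690 has no rational root and is therefore irreducible over Q (a degree-2 polynomial over a field is irreducible iff it has no root). Hence m_α(x) = x^2 + 690.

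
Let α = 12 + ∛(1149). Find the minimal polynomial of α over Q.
m_α(x) = x^3 - 36x^2 + 432x - 2877

Set β = α - 12 = ∛(1149), so β^3 = 1149. Then (α - 12)^3 - 1149 = 0, i.e. α is a root of g(x) = (x - 12)^3 - 1149 = x^3 - 36x^2 + 432x - 2877. Since g(x) = h(x - 12) where h(x) = x^3 - 1149, and h is irreducible over Q (because 1149 is not a perfect cube, so h has no rational root, and a monic cubic with no rational root is irreducible), g is also irreducible (irreducibility is preserved under the substitution x → x - 12). Hence m_α(x) = x^3 - 36x^2 + 432x - 2877.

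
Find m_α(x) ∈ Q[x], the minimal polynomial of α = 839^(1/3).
m_α(x) = x^3 - 839

α satisfies α^3 = 839, so x^3 - 839 annihilates α. By the rational root test, a rational root p/q (in lowest terms) of x^3 - 839 would satisfy p^3 = 839 q^3, forcing q = 1 and p^3 = 839; but 839 is not a perfect cube, contradiction. A monic cubic over Q with no rational root is irreducible (any nontrivial factorization would include a linear factor). Hence x^3 - 839 is the minimal polynomial of α, and in particular [Q(α):Q] = 3.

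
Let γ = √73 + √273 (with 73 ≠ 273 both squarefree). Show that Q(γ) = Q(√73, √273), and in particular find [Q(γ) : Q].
[Q(γ) : Q] = 4 (equivalently, Q(γ) = Q(√73, √273))

Obviously Q(γ) ⊆ Q(√73, √273), and [Q(√73, √273):Q] = 4 (since 73, 273 are distinct squarefree integers > 1 with 19929 not a perfect square). To show equality we compute the minimal polynomial of γ. From γ = √73 + √273: γ^2 = 73 + 2√(19929) + 273 = 346 + 2√(19929), so γ^2 - 346 = 2√(19929); squaring, (γ^2 - 346)^2 = 4·19929, i.e. γ^4 - 692γ^2 + 119716 - 79716 = 0, i.e. γ^4 - 692γ^2 + 40000 = 0. So γ is a root of x^4 - 692x^2 + 40000. This polynomial is irreducible over Q: it has no rational root (each ±√73 ± √273 is irrational), and any factorization into two quadratics over Q would force √(19929) ∈ Q (pairing opposite roots) or √73, √273 ∈ Q (other pairings), all impossible. Hence [Q(γ):Q] = 4 = [Q(√73, √273):Q], so Q(γ) = Q(√73, √273).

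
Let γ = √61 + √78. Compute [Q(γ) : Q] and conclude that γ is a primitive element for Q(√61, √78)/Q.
[Q(γ) : Q] = 4 (equivalently, Q(γ) = Q(√61, √78))

Obviously Q(γ) ⊆ Q(√61, √78), and [Q(√61, √78):Q] = 4 (since 61, 78 are distinct squarefree integers > 1 with 4758 not a perfect square). To show equality we compute the minimal polynomial of γ. From γ = √61 + √78: γ^2 = 61 + 2√(4758) + 78 = 139 + 2√(4758), so γ^2 - 139 = 2√(4758); squaring, (γ^2 - 139)^2 = 4·4758, i.e. γ^4 - 278γ^2 + 19321 - 19032 = 0, i.e. γ^4 - 278γ^2 + 289 = 0. So γ is a root of x^4 - 278x^2 + 289. This polynomial is irreducible over Q: it has no rational root (each ±√61 ± √78 is irrational), and any factorization into two quadratics over Q would force √(4758) ∈ Q (pairing opposite roots) or √61, √78 ∈ Q (other pairings), all impossible. Hence [Q(γ):Q] = 4 = [Q(√61, √78):Q], so Q(γ) = Q(√61, √78).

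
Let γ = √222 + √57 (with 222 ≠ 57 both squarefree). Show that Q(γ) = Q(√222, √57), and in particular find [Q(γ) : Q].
[Q(γ) : Q] = 4 (equivalently, Q(γ) = Q(√222, √57))

Obviously Q(γ) ⊆ Q(√222, √57), and [Q(√222, √57):Q] = 4 (since 222, 57 are distinct squarefree integers > 1 with 12654 not a perfect square). To show equality we compute the minimal polynomial of γ. From γ = √222 + √57: γ^2 = 222 + 2√(12654) + 57 = 279 + 2√(12654), so γ^2 - 279 = 2√(12654); squaring, (γ^2 - 279)^2 = 4·12654, i.e. γ^4 - 558γ^2 + 77841 - 50616 = 0, i.e. γ^4 - 558γ^2 + 27225 = 0. So γ is a root of x^4 - 558x^2 + 27225. This polynomial is irreducible over Q: it has no rational root (each ±√222 ± √57 is irrational), and any factorization into two quadratics over Q would force √(12654) ∈ Q (pairing opposite roots) or √222, √57 ∈ Q (other pairings), all impossible. Hence [Q(γ):Q] = 4 = [Q(√222, √57):Q], so Q(γ) = Q(√222, √57).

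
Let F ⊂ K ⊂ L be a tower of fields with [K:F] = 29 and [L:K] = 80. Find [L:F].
[L:F] = 2320

The tower law says that for any tower of field extensions F ⊂ K ⊂ L with finite degrees, [L:F] = [L:K] · [K:F]. Here this gives [L:F] = 80 · 29 = 2320.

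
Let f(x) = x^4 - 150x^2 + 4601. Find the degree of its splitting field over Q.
[K : Q] = 4

Solving the quadratic in x^2: x^2 = (150 ± √(150^2 - 4·4601))/2 = (150 ± √4096)/2 = (150 ± 64)/2, giving x^2 = 43 or x^2 = 107. So f(x) = (x^2 - 43)(x^2 - 107) and the roots of f are ±√43, ±√107. Hence the splitting field is K = Q(√43, √107). Since 43 and 107 are distinct squarefree integers > 1, their product 4601 is not a perfect square, so √107 ∉ Q(√43). By the tower law [K:Q] = [Q(√43,√107):Q(√43)] · [Q(√43):Q] = 2 · 2 = 4.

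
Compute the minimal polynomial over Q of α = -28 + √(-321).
m_α(x) = x^2 + 56x + 1105

From α + 28 = √(-321), squaring gives (α + 28)^2 = -321, i.e. α^2 + 56α + 784 = -321, so α^2 + 56α + 1105 = 0. The discriminant of x^2 + 56x + 1105 is (56)^2 - 4·(1105) = 3136 - 4420 = -1284, and 4·(-321) is not a perfect square in Q since -321 is squarefree and ≠ 1. Hence x^2 + 56x + 1105 is irreducible over Q and is the minimal polynomial of α.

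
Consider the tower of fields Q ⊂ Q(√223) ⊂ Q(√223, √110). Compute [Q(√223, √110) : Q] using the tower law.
[Q(√223, √110) : Q] = 4

[Q(√223):Q] = 2 (min poly x^2 - 223, irreducible since 223 is squarefree > 1). For the top step, suppose √110 ∈ Q(√223), say √110 = c + d√223 with c, d ∈ Q. Squaring: 110 = c^2 + 223d^2 + 2cd√223. Since √223 ∉ Q this forces 2cd = 0. If d = 0 then √110 = c ∈ Q, contradicting 110 squarefree > 1. If c = 0 then 110 = 223d^2, so 223·110 = (223d)^2 is a perfect square in Q — but 223·110 = 24530 is not a perfect square (since 223 and 110 are distinct squarefree integers). Contradiction. Hence √110 ∉ Q(√223), so x^2 - 110 stays irreducible over Q(√223) and [Q(√223, √110) : Q(√223)] = 2. By the tower law, [Q(√223, √110) : Q] = 2 · 2 = 4.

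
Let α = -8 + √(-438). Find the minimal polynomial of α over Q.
m_α(x) = x^2 + 16x + 502

From α + 8 = √(-438), squaring gives (α + 8)^2 = -438, i.e. α^2 + 16α + 64 = -438, so α^2 + 16α + 502 = 0. The discriminant of x^2 + 16x + 502 is (16)^2 - 4·(502) = 256 - 2008 = -1752, and 4·(-438) is not a perfect square in Q since -438 is squarefree and ≠ 1. Hence x^2 + 16x + 502 is irreducible over Q and is the minimal polynomial of α.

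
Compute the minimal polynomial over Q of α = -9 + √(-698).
m_α(x) = x^2 + 18x + 779

From α + 9 = √(-698), squaring gives (α + 9)^2 = -698, i.e. α^2 + 18α + 81 = -698, so α^2 + 18α + 779 = 0. The discriminant of x^2 + 18x + 779 is (18)^2 - 4·(779) = 324 - 3116 = -2792, and 4·(-698) is not a perfect square in Q since -698 is squarefree and ≠ 1. Hence x^2 + 18x + 779 is irreducible over Q and is the minimal polynomial of α.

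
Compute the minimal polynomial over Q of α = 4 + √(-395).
m_α(x) = x^2 - 8x + 411

From α - 4 = √(-395), squaring gives (α - 4)^2 = -395, i.e. α^2 - 8α + 16 = -395, so α^2 - 8α + 411 = 0. The discriminant of x^2 - 8x + 411 is (-8)^2 - 4·(411) = 64 - 1644 = -1580, and 4·(-395) is not a perfect square in Q since -395 is squarefree and ≠ 1. Hence x^2 - 8x + 411 is irreducible over Q and is the minimal polynomial of α.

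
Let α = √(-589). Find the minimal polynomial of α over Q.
m_α(x) = x^2 + 589

α satisfies α^2 + 589 = 0, so x^2 + 589 annihilates α. Since d = -589 is squarefree and ≠ 1, it is not a perfect square in Q, so x^2 + 589 has no rational root and is therefore irreducible over Q (a degree-2 polynomial over a field is irreducible iff it has no root). Hence m_α(x) = x^2 + 589.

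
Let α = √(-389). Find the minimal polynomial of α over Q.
m_α(x) = x^2 + 389

α satisfies α^2 + 389 = 0, so x^2 + 389 annihilates α. Since d = -389 is squarefree and ≠ 1, it is not a perfect square in Q, so x^2 + 389 has no rational root and is therefore irreducible over Q (a degree-2 polynomial over a field is irreducible iff it has no root). Hence m_α(x) = x^2 + 389.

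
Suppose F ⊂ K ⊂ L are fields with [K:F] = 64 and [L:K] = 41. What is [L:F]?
[L:F] = 2624

The tower law says that for any tower of field extensions F ⊂ K ⊂ L with finite degrees, [L:F] = [L:K] · [K:F]. Here this gives [L:F] = 41 · 64 = 2624.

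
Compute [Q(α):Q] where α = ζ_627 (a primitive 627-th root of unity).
[Q(α):Q] = 360

The minimal polynomial of ζ_627 over Q is the 627-th cyclotomic polynomial Φ_627(x), which is irreducible over Q and has degree φ(627) = 360. Hence [Q(α):Q] = φ(627) = 360.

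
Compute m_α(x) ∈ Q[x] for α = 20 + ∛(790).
m_α(x) = x^3 - 60x^2 + 1200x - 8790

Set β = α - 20 = ∛(790), so β^3 = 790. Then (α - 20)^3 - 790 = 0, i.e. α is a root of g(x) = (x - 20)^3 - 790 = x^3 - 60x^2 + 1200x - 8790. Since g(x) = h(x - 20) where h(x) = x^3 - 790, and h is irreducible over Q (because 790 is not a perfect cube, so h has no rational root, and a monic cubic with no rational root is irreducible), g is also irreducible (irreducibility is preserved under the substitution x → x - 20). Hence m_α(x) = x^3 - 60x^2 + 1200x - 8790.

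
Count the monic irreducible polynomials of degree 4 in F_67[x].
There are 5036658 monic irreducible polynomials of degree 4 over F_67

Each element of F_{67^4} that lies in no proper subfield is a root of exactly one monic irreducible of degree 4 over F_67, and each such polynomial has 4 distinct roots in F_{67^4}. By Möbius inversion the count is N_67(4) = (1/4) Σ_{d|4} μ(4/d) · 67^d = (1/4)(μ(4)·67^1 + μ(2)·67^2 + μ(1)·67^4) = 20146632/4 = 5036658.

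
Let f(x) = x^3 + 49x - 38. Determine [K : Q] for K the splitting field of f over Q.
[K : Q] = 6

By the rational root test, any rational root of the monic integer polynomial f(x) = x^3 + 49x - 38 must be an integer dividing the constant term -38, i.e. one of ±{1, 2, 19, 38}. Evaluating: f(1) = 12, f(-1) = -88, f(2) = 68, f(-2) = -144, f(19) = 7752, f(-19) = -7828, f(38) = 56696, f(-38) = -56772; none is 0, so f has no rational root and is therefore irreducible over Q (a cubic with no linear factor over a field is irreducible). For an irreducible cubic, the Galois group is A_3 or S_3 according as the discriminant disc(f) = -4a^3 - 27b^2 = -4·(49)^3 - 27·(-38)^2 = -509584 is or is not a square in Q. Here disc(f) = -509584 is not a perfect square in Q, so the Galois group of f over Q is not contained in A_3 and must be all of S_3. The splitting field has degree |S_3| = 6 over Q, so [K : Q] = 6.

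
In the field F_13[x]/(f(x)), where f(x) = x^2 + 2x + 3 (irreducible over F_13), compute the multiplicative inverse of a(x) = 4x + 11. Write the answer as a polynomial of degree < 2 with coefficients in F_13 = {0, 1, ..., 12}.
a(x)^(-1) ≡ 3x + 1 (mod f(x))

Since f is irreducible over F_13, F_13[x]/(f) is a field and a(x) ≠ 0 has an inverse. Apply the extended Euclidean algorithm to f(x) and a(x) in F_13[x]: f(x) = (10x + 12)·a(x) + (1). The last nonzero remainder is the constant 1 = gcd(f, a) in F_13. Back-substituting through the division chain expresses 1 = s(x)·a(x) + t(x)·f(x) with s(x) ≡ 3x + 1 (mod f), so a(x)^(-1) ≡ s(x) = 3x + 1 (mod f). Check: (4x + 11)·(3x + 1) = 12x^2 + 11x + 11 ≡ 1 (mod x^2 + 2x + 3).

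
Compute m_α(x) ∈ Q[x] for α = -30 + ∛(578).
m_α(x) = x^3 + 90x^2 + 2700x + 26422

Set β = α + 30 = ∛(578), so β^3 = 578. Then (α + 30)^3 - 578 = 0, i.e. α is a root of g(x) = (x + 30)^3 - 578 = x^3 + 90x^2 + 2700x + 26422. Since g(x) = h(x + 30) where h(x) = x^3 - 578, and h is irreducible over Q (because 578 is not a perfect cube, so h has no rational root, and a monic cubic with no rational root is irreducible), g is also irreducible (irreducibility is preserved under the substitution x → x + 30). Hence m_α(x) = x^3 + 90x^2 + 2700x + 26422.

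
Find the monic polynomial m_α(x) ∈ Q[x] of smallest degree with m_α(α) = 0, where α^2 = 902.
m_α(x) = x^2 - 902

α satisfies α^2 - 902 = 0, so x^2 - 902 annihilates α. Since d = 902 is squarefree and ≠ 1, it is not a perfect square in Q, so x^2 - 902 has no rational root and is therefore irreducible over Q (a degree-2 polynomial over a field is irreducible iff it has no root). Hence m_α(x) = x^2 - 902.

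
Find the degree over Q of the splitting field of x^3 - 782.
[K : Q] = 6

The roots of x^3 - 782 are ∛782, ω∛782, ω^2∛782 where ω = e^(2πi/3) is a primitive cube root of unity, so K = Q(∛782, ω). Now [Q(∛782):Q] = 3 (since 782 is not a perfect cube, x^3 - 782 is irreducible) and [Q(ω):Q] = 2. Both 2 and 3 divide [K:Q], and [K:Q] ≤ 3·2 = 6, so [K:Q] = 6. (Equivalently: Q(∛782) ⊂ R but ω ∉ R, so [K : Q(∛782)] = 2.)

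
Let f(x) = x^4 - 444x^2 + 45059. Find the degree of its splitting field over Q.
[K : Q] = 4

Solving the quadratic in x^2: x^2 = (444 ± √(444^2 - 4·45059))/2 = (444 ± √16900)/2 = (444 ± 130)/2, giving x^2 = 287 or x^2 = 157. So f(x) = (x^2 - 287)(x^2 - 157) and the roots of f are ±√287, ±√157. Hence the splitting field is K = Q(√287, √157). Since 287 and 157 are distinct squarefree integers > 1, their product 45059 is not a perfect square, so √157 ∉ Q(√287). By the tower law [K:Q] = [Q(√287,√157):Q(√287)] · [Q(√287):Q] = 2 · 2 = 4.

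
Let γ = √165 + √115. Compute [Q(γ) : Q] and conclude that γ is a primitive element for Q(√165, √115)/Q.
[Q(γ) : Q] = 4 (equivalently, Q(γ) = Q(√165, √115))

Obviously Q(γ) ⊆ Q(√165, √115), and [Q(√165, √115):Q] = 4 (since 165, 115 are distinct squarefree integers > 1 with 18975 not a perfect square). To show equality we compute the minimal polynomial of γ. From γ = √165 + √115: γ^2 = 165 + 2√(18975) + 115 = 280 + 2√(18975), so γ^2 - 280 = 2√(18975); squaring, (γ^2 - 280)^2 = 4·18975, i.e. γ^4 - 560γ^2 + 78400 - 75900 = 0, i.e. γ^4 - 560γ^2 + 2500 = 0. So γ is a root of x^4 - 560x^2 + 2500. This polynomial is irreducible over Q: it has no rational root (each ±√165 ± √115 is irrational), and any factorization into two quadratics over Q would force √(18975) ∈ Q (pairing opposite roots) or √165, √115 ∈ Q (other pairings), all impossible. Hence [Q(γ):Q] = 4 = [Q(√165, √115):Q], so Q(γ) = Q(√165, √115).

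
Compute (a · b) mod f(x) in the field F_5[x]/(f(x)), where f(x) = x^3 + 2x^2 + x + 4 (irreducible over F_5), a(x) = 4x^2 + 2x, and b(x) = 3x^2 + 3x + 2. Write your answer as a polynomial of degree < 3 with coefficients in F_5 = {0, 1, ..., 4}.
a · b ≡ 4x^2 + 2x + 4 (mod f(x))

Multiply in F_5[x]: a(x)·b(x) = (4x^2 + 2x)·(3x^2 + 3x + 2) = 2x^4 + 3x^3 + 4x^2 + 4x. This has degree ≥ 3, so divide by f(x) over F_5: 2x^4 + 3x^3 + 4x^2 + 4x = (2x + 4)·(x^3 + 2x^2 + x + 4) + (4x^2 + 2x + 4). Hence a·b ≡ 4x^2 + 2x + 4 (mod f). (F_5[x]/(f) is a field with 5^3 = 125 elements since f is irreducible of degree 3.)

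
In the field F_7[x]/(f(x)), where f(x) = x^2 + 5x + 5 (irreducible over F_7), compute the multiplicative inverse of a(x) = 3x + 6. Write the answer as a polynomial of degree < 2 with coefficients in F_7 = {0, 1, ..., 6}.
a(x)^(-1) ≡ 5x + 1 (mod f(x))

Since f is irreducible over F_7, F_7[x]/(f) is a field and a(x) ≠ 0 has an inverse. Apply the extended Euclidean algorithm to f(x) and a(x) in F_7[x]: f(x) = (5x + 1)·a(x) + (6). The last nonzero remainder is the constant 6 = gcd(f, a) in F_7. Back-substituting through the division chain expresses 6 = s(x)·a(x) + t(x)·f(x) with s(x) ≡ 2x + 6 (mod f), so (2x + 6)·a(x) ≡ 6 (mod f). Multiplying by 6^(-1) ≡ 6 in F_7 gives a(x)^(-1) ≡ 6·(2x + 6) ≡ 5x + 1 (mod f). Check: (3x + 6)·(5x + 1) = x^2 + 5x + 6 ≡ 1 (mod x^2 + 5x + 5).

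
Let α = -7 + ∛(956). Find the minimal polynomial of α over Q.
m_α(x) = x^3 + 21x^2 + 147x - 613

Set β = α + 7 = ∛(956), so β^3 = 956. Then (α + 7)^3 - 956 = 0, i.e. α is a root of g(x) = (x + 7)^3 - 956 = x^3 + 21x^2 + 147x - 613. Since g(x) = h(x + 7) where h(x) = x^3 - 956, and h is irreducible over Q (because 956 is not a perfect cube, so h has no rational root, and a monic cubic with no rational root is irreducible), g is also irreducible (irreducibility is preserved under the substitution x → x + 7). Hence m_α(x) = x^3 + 21x^2 + 147x - 613.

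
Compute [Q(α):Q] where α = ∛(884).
[Q(α):Q] = 3

The minimal polynomial of α is x^3 - 884, irreducible over Q since 884 is not a perfect cube (so x^3 - 884 has no rational root). Hence [Q(α):Q] = deg(m_α) = 3.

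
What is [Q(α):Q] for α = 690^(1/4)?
[Q(α):Q] = 4

α is a root of x^4 - 690. By Eisenstein's criterion at the prime p = 2 (which divides the constant term 690 but p^2 = 4 does not, since 690 is squarefree), x^4 - 690 is irreducible over Q. Hence [Q(α):Q] = 4.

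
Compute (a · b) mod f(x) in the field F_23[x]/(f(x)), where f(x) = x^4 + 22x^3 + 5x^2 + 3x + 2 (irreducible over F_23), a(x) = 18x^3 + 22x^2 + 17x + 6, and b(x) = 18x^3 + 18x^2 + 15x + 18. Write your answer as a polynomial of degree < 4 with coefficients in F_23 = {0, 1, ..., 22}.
a · b ≡ 10x^3 + 13x^2 + 18x + 6 (mod f(x))

Multiply in F_23[x]: a(x)·b(x) = (18x^3 + 22x^2 + 17x + 6)·(18x^3 + 18x^2 + 15x + 18) = 2x^6 + 7x^5 + 6x^4 + 10x^3 + 5x + 16. This has degree ≥ 4, so divide by f(x) over F_23: 2x^6 + 7x^5 + 6x^4 + 10x^3 + 5x + 16 = (2x^2 + 9x + 5)·(x^4 + 22x^3 + 5x^2 + 3x + 2) + (10x^3 + 13x^2 + 18x + 6). Hence a·b ≡ 10x^3 + 13x^2 + 18x + 6 (mod f). (F_23[x]/(f) is a field with 23^4 = 279841 elements since f is irreducible of degree 4.)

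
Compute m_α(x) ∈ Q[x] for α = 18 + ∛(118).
m_α(x) = x^3 - 54x^2 + 972x - 5950

Set β = α - 18 = ∛(118), so β^3 = 118. Then (α - 18)^3 - 118 = 0, i.e. α is a root of g(x) = (x - 18)^3 - 118 = x^3 - 54x^2 + 972x - 5950. Since g(x) = h(x - 18) where h(x) = x^3 - 118, and h is irreducible over Q (because 118 is not a perfect cube, so h has no rational root, and a monic cubic with no rational root is irreducible), g is also irreducible (irreducibility is preserved under the substitution x → x - 18). Hence m_α(x) = x^3 - 54x^2 + 972x - 5950.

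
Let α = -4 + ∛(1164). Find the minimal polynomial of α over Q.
m_α(x) = x^3 + 12x^2 + 48x - 1100

Set β = α + 4 = ∛(1164), so β^3 = 1164. Then (α + 4)^3 - 1164 = 0, i.e. α is a root of g(x) = (x + 4)^3 - 1164 = x^3 + 12x^2 + 48x - 1100. Since g(x) = h(x + 4) where h(x) = x^3 - 1164, and h is irreducible over Q (because 1164 is not a perfect cube, so h has no rational root, and a monic cubic with no rational root is irreducible), g is also irreducible (irreducibility is preserved under the substitution x → x + 4). Hence m_α(x) = x^3 + 12x^2 + 48x - 1100.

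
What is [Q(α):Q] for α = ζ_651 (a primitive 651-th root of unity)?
[Q(α):Q] = 360

The minimal polynomial of ζ_651 over Q is the 651-th cyclotomic polynomial Φ_651(x), which is irreducible over Q and has degree φ(651) = 360. Hence [Q(α):Q] = φ(651) = 360.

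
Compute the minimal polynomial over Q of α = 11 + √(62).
m_α(x) = x^2 - 22x + 59

From α - 11 = √(62), squaring gives (α - 11)^2 = 62, i.e. α^2 - 22α + 121 = 62, so α^2 - 22α + 59 = 0. The discriminant of x^2 - 22x + 59 is (-22)^2 - 4·(59) = 484 - 236 = 248, and 4·(62) is not a perfect square in Q since 62 is squarefree and ≠ 1. Hence x^2 - 22x + 59 is irreducible over Q and is the minimal polynomial of α.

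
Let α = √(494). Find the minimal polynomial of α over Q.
m_α(x) = x^2 - 494

α satisfies α^2 - 494 = 0, so x^2 - 494 annihilates α. Since d = 494 is squarefree and ≠ 1, it is not a perfect square in Q, so x^2 - 494 has no rational root and is therefore irreducible over Q (a degree-2 polynomial over a field is irreducible iff it has no root). Hence m_α(x) = x^2 - 494.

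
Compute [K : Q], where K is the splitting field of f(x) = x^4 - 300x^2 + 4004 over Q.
[K : Q] = 4

Solving the quadratic in x^2: x^2 = (300 ± √(300^2 - 4·4004))/2 = (300 ± √73984)/2 = (300 ± 272)/2, giving x^2 = 14 or x^2 = 286. So f(x) = (x^2 - 14)(x^2 - 286) and the roots of f are ±√14, ±√286. Hence the splitting field is K = Q(√14, √286). Since 14 and 286 are distinct squarefree integers > 1, their product 4004 is not a perfect square, so √286 ∉ Q(√14). By the tower law [K:Q] = [Q(√14,√286):Q(√14)] · [Q(√14):Q] = 2 · 2 = 4.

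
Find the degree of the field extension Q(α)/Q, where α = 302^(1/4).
[Q(α):Q] = 4

α is a root of x^4 - 302. By Eisenstein's criterion at the prime p = 2 (which divides the constant term 302 but p^2 = 4 does not, since 302 is squarefree), x^4 - 302 is irreducible over Q. Hence [Q(α):Q] = 4.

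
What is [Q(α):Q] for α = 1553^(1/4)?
[Q(α):Q] = 4

α is a root of x^4 - 1553. By Eisenstein's criterion at the prime p = 1553 (which divides the constant term 1553 but p^2 = 2411809 does not, since 1553 is squarefree), x^4 - 1553 is irreducible over Q. Hence [Q(α):Q] = 4.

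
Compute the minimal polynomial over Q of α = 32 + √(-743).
m_α(x) = x^2 - 64x + 1767

From α - 32 = √(-743), squaring gives (α - 32)^2 = -743, i.e. α^2 - 64α + 1024 = -743, so α^2 - 64α + 1767 = 0. The discriminant of x^2 - 64x + 1767 is (-64)^2 - 4·(1767) = 4096 - 7068 = -2972, and 4·(-743) is not a perfect square in Q since -743 is squarefree and ≠ 1. Hence x^2 - 64x + 1767 is irreducible over Q and is the minimal polynomial of α.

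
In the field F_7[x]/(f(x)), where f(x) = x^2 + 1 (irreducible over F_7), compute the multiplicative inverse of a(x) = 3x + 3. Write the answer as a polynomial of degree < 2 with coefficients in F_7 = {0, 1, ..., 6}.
a(x)^(-1) ≡ x + 6 (mod f(x))

Since f is irreducible over F_7, F_7[x]/(f) is a field and a(x) ≠ 0 has an inverse. Apply the extended Euclidean algorithm to f(x) and a(x) in F_7[x]: f(x) = (5x + 2)·a(x) + (2). The last nonzero remainder is the constant 2 = gcd(f, a) in F_7. Back-substituting through the division chain expresses 2 = s(x)·a(x) + t(x)·f(x) with s(x) ≡ 2x + 5 (mod f), so (2x + 5)·a(x) ≡ 2 (mod f). Multiplying by 2^(-1) ≡ 4 in F_7 gives a(x)^(-1) ≡ 4·(2x + 5) ≡ x + 6 (mod f). Check: (3x + 3)·(x + 6) = 3x^2 + 4 ≡ 1 (mod x^2 + 1).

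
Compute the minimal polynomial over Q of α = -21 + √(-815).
m_α(x) = x^2 + 42x + 1256

From α + 21 = √(-815), squaring gives (α + 21)^2 = -815, i.e. α^2 + 42α + 441 = -815, so α^2 + 42α + 1256 = 0. The discriminant of x^2 + 42x + 1256 is (42)^2 - 4·(1256) = 1764 - 5024 = -3260, and 4·(-815) is not a perfect square in Q since -815 is squarefree and ≠ 1. Hence x^2 + 42x + 1256 is irreducible over Q and is the minimal polynomial of α.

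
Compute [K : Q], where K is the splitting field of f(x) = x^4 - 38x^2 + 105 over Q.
[K : Q] = 4

Solving the quadratic in x^2: x^2 = (38 ± √(38^2 - 4·105))/2 = (38 ± √1024)/2 = (38 ± 32)/2, giving x^2 = 35 or x^2 = 3. So f(x) = (x^2 - 35)(x^2 - 3) and the roots of f are ±√35, ±√3. Hence the splitting field is K = Q(√35, √3). Since 35 and 3 are distinct squarefree integers > 1, their product 105 is not a perfect square, so √3 ∉ Q(√35). By the tower law [K:Q] = [Q(√35,√3):Q(√35)] · [Q(√35):Q] = 2 · 2 = 4.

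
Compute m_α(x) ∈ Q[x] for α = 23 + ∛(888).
m_α(x) = x^3 - 69x^2 + 1587x - 13055

Set β = α - 23 = ∛(888), so β^3 = 888. Then (α - 23)^3 - 888 = 0, i.e. α is a root of g(x) = (x - 23)^3 - 888 = x^3 - 69x^2 + 1587x - 13055. Since g(x) = h(x - 23) where h(x) = x^3 - 888, and h is irreducible over Q (because 888 is not a perfect cube, so h has no rational root, and a monic cubic with no rational root is irreducible), g is also irreducible (irreducibility is preserved under the substitution x → x - 23). Hence m_α(x) = x^3 - 69x^2 + 1587x - 13055.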